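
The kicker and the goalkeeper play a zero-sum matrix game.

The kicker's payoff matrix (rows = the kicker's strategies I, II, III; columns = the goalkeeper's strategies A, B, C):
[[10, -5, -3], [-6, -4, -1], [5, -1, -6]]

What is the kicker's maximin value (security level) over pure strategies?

The worst-case payoff for each row is I: -5, II: -6, III: -6.
The best of these is -5.

-5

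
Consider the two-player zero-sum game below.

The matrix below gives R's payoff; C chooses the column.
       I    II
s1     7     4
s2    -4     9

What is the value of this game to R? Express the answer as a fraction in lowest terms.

79/16

Row minima are 4 and -4, so R's maximin is 4; column maxima are 7 and 9, so C's minimax is 7. These differ, so the equilibrium is in mixed strategies.
Let R play s1 with probability p. C is indifferent when 7p − 4(1−p) = 4p + 9(1−p), giving p = 13/16.
Let C play I with probability q. R is indifferent when 7q + 4(1−q) = −4q + 9(1−q), giving q = 5/16.
The value is 7·(5/16) + (4)·(11/16) = 79/16.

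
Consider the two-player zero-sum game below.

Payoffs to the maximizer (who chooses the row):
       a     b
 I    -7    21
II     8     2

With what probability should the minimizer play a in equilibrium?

Row minima are -7 and 2, so the maximizer's maximin is 2; column maxima are 8 and 21, so the minimizer's minimax is 8. These differ, so the equilibrium is in mixed strategies.
Let the minimizer play a with probability q. The maximizer is indifferent when −7q + 21(1−q) = 8q + 2(1−q), giving q = 19/34.

19/34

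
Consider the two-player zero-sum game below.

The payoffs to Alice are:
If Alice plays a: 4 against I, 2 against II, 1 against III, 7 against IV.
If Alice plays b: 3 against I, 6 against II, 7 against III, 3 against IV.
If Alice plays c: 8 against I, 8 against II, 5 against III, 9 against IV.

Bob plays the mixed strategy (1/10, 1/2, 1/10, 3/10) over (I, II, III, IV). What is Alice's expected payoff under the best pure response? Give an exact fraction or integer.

8

a: (4)·(1/10) + (2)·(1/2) + (1)·(1/10) + (7)·(3/10) = 18/5.
b: (3)·(1/10) + (6)·(1/2) + (7)·(1/10) + (3)·(3/10) = 49/10.
c: (8)·(1/10) + (8)·(1/2) + (5)·(1/10) + (9)·(3/10) = 8.
The best pure response is c with expected payoff 8.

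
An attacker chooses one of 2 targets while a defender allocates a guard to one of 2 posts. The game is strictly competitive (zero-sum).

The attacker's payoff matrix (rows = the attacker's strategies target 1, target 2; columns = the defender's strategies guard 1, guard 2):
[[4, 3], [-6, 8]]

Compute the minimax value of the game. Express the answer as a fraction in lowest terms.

Row minima are 3 and -6, so the attacker's maximin is 3; column maxima are 4 and 8, so the defender's minimax is 4. These differ, so the equilibrium is in mixed strategies.
Let the attacker play target 1 with probability p. The defender is indifferent when 4p − 6(1−p) = 3p + 8(1−p), giving p = 14/15.
Let the defender play guard 1 with probability q. The attacker is indifferent when 4q + 3(1−q) = −6q + 8(1−q), giving q = 1/3.
The value is 4·(1/3) + (3)·(2/3) = 10/3.

10/3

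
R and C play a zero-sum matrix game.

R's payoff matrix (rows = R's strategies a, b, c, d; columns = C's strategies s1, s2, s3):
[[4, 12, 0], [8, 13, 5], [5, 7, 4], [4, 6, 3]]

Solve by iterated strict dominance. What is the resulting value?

Column s2 is strictly dominated by s1 for C (4<12, 8<13, 5<7, 4<6); eliminate s2.
Row a is strictly dominated by row b (8>4, 5>0); eliminate a.
Row d is strictly dominated by row b (8>4, 5>3); eliminate d.
Column s1 is strictly dominated by s3 for C (5<8, 4<5); eliminate s1.
Row c is strictly dominated by row b (5>4); eliminate c.
Only (b, s3) remains, with payoff 5.

5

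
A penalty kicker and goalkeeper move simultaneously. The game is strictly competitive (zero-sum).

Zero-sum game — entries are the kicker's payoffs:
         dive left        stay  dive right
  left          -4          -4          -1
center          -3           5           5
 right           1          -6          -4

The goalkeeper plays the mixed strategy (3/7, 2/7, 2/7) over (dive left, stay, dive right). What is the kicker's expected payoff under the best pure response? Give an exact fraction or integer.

11/7

left: (-4)·(3/7) + (-4)·(2/7) + (-1)·(2/7) = -22/7.
center: (-3)·(3/7) + (5)·(2/7) + (5)·(2/7) = 11/7.
right: (1)·(3/7) + (-6)·(2/7) + (-4)·(2/7) = -17/7.
The best pure response is center with expected payoff 11/7.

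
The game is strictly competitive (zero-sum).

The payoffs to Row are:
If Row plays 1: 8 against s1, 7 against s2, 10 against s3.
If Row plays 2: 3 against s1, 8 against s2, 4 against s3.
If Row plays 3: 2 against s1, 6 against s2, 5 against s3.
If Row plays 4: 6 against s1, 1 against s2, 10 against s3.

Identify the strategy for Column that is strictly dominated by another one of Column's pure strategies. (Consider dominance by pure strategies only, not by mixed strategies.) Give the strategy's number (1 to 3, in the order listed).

Column prefers columns that give Row less. Compare s3 with s1: 8 < 10, 3 < 4, 2 < 5, 6 < 10.
So s1 strictly dominates s3 for Column; s3 is strictly dominated.

3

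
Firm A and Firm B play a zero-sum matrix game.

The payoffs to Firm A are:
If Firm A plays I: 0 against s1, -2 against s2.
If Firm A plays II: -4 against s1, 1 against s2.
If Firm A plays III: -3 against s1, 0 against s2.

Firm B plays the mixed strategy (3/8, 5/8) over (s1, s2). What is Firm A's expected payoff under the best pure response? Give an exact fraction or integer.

-7/8

I: (0)·(3/8) + (-2)·(5/8) = -5/4.
II: (-4)·(3/8) + (1)·(5/8) = -7/8.
III: (-3)·(3/8) + (0)·(5/8) = -9/8.
The best pure response is II with expected payoff -7/8.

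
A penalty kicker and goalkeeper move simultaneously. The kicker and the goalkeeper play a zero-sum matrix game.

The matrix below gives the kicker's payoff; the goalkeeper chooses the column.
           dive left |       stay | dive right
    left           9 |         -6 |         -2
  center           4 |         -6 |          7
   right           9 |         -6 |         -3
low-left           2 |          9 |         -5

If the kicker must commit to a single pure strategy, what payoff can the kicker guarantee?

The worst-case payoff for each row is left: -6, center: -6, right: -6, low-left: -5.
The best of these is -5.

-5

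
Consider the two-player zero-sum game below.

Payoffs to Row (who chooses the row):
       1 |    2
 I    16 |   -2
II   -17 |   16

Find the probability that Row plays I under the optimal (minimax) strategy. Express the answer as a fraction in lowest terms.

Row minima are -2 and -17, so Row's maximin is -2; column maxima are 16 and 16, so Column's minimax is 16. These differ, so the equilibrium is in mixed strategies.
Let Row play I with probability p. Column is indifferent when 16p − 17(1−p) = −2p + 16(1−p), giving p = 11/17.

11/17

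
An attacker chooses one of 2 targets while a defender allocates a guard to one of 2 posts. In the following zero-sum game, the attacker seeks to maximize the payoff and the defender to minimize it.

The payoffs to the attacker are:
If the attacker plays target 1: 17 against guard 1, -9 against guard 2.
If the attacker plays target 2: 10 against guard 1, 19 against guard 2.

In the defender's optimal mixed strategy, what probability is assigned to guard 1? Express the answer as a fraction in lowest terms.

4/5

Row minima are -9 and 10, so the attacker's maximin is 10; column maxima are 17 and 19, so the defender's minimax is 17. These differ, so the equilibrium is in mixed strategies.
Let the defender play guard 1 with probability q. The attacker is indifferent when 17q − 9(1−q) = 10q + 19(1−q), giving q = 4/5.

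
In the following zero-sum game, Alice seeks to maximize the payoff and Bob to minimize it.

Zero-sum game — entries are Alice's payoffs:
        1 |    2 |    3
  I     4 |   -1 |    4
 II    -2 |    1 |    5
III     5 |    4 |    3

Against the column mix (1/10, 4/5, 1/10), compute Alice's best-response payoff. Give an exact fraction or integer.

I: (4)·(1/10) + (-1)·(4/5) + (4)·(1/10) = 0.
II: (-2)·(1/10) + (1)·(4/5) + (5)·(1/10) = 11/10.
III: (5)·(1/10) + (4)·(4/5) + (3)·(1/10) = 4.
The best pure response is III with expected payoff 4.

4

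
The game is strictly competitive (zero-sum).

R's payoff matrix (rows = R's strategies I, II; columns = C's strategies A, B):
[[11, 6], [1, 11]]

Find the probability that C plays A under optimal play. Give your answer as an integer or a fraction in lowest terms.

Row minima are 6 and 1, so R's maximin is 6; column maxima are 11 and 11, so C's minimax is 11. These differ, so the equilibrium is in mixed strategies.
Let C play A with probability q. R is indifferent when 11q + 6(1−q) = q + 11(1−q), giving q = 1/3.

1/3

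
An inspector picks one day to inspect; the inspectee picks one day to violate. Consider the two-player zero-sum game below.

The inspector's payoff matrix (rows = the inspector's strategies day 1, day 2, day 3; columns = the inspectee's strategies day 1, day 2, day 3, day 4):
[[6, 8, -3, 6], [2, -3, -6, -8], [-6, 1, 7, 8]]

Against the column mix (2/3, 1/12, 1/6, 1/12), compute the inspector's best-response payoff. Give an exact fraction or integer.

14/3

day 1: (6)·(2/3) + (8)·(1/12) + (-3)·(1/6) + (6)·(1/12) = 14/3.
day 2: (2)·(2/3) + (-3)·(1/12) + (-6)·(1/6) + (-8)·(1/12) = -7/12.
day 3: (-6)·(2/3) + (1)·(1/12) + (7)·(1/6) + (8)·(1/12) = -25/12.
The best pure response is day 1 with expected payoff 14/3.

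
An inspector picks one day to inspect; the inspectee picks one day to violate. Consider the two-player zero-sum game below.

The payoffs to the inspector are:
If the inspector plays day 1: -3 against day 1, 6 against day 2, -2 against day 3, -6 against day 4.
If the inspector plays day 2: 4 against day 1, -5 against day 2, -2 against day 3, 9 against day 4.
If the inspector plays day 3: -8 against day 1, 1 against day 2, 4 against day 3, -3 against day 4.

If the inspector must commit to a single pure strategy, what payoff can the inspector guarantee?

-5

The worst-case payoff for each row is day 1: -6, day 2: -5, day 3: -8.
The best of these is -5.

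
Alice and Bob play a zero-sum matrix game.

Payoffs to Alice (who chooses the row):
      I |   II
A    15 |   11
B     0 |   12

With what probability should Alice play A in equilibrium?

3/4

Row minima are 11 and 0, so Alice's maximin is 11; column maxima are 15 and 12, so Bob's minimax is 12. These differ, so the equilibrium is in mixed strategies.
Let Alice play A with probability p. Bob is indifferent when 15p = 11p + 12(1−p), giving p = 3/4.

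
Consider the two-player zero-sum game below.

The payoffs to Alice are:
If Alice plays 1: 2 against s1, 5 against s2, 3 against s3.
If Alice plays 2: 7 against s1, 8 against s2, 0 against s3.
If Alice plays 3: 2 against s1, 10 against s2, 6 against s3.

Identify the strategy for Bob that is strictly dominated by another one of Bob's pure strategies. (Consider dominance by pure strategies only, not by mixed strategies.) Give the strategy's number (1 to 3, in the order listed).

2

Bob prefers columns that give Alice less. Compare s2 with s1: 2 < 5, 7 < 8, 2 < 10.
So s1 strictly dominates s2 for Bob; s2 is strictly dominated.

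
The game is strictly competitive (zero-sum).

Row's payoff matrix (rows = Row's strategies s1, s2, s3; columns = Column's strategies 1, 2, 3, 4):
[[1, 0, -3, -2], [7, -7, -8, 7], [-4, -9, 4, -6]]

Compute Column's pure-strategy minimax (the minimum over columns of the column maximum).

The worst case (largest entry) in each column is 1: 7, 2: 0, 3: 4, 4: 7.
The best (smallest) of these is 0.

0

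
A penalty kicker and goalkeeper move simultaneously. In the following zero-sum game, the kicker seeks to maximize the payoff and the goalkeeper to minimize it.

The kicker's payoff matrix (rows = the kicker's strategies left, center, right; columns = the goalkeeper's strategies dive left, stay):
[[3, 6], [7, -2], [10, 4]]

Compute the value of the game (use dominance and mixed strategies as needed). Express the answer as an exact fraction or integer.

Row center is strictly dominated by row right, so the kicker never plays it.
The remaining 2×2 game on (left, right) × (dive left, stay) has no saddle point. Let the kicker play left with probability p; indifference gives 3p + 10(1−p) = 6p + 4(1−p), so p = 2/3.
Similarly the goalkeeper's optimal q on dive left is 2/9, and the value is 3·(2/9) + (6)·(7/9) = 16/3.

16/3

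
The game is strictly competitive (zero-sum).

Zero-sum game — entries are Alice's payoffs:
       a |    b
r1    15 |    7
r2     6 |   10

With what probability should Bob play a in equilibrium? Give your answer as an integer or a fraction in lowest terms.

1/4

Row minima are 7 and 6, so Alice's maximin is 7; column maxima are 15 and 10, so Bob's minimax is 10. These differ, so the equilibrium is in mixed strategies.
Let Bob play a with probability q. Alice is indifferent when 15q + 7(1−q) = 6q + 10(1−q), giving q = 1/4.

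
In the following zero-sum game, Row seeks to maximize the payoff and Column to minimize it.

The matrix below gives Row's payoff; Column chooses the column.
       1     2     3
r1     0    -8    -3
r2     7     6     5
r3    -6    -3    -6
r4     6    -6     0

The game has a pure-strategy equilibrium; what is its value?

Row minima: -8, 5, -6, -6 → Row's maximin is 5.
Column maxima: 7, 6, 5 → Column's minimax is 5.
They coincide at (r2, 3), so the value is 5.

5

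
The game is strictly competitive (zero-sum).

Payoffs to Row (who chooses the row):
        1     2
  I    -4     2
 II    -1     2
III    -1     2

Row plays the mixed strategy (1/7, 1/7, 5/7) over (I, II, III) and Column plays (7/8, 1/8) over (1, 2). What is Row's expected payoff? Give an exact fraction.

Against (7/8, 1/8), each row's expected payoff is I: -13/4; II: -5/8; III: -5/8.
Taking the (1/7, 1/7, 5/7)-weighted average: (1/7)·(-13/4) + (1/7)·(-5/8) + (5/7)·(-5/8) = -1.

-1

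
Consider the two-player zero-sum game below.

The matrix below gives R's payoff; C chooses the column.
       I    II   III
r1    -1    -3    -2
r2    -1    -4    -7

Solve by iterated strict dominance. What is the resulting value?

-3

Column I is strictly dominated by II for C (-3<-1, -4<-1); eliminate I.
Row r2 is strictly dominated by row r1 (-3>-4, -2>-7); eliminate r2.
Column III is strictly dominated by II for C (-3<-2); eliminate III.
Only (r1, II) remains, with payoff -3.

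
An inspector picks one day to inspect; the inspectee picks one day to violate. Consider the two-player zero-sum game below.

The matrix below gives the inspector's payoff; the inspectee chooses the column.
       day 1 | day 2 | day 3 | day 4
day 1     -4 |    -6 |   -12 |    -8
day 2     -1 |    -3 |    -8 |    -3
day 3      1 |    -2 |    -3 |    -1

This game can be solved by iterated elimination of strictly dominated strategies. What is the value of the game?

Row day 1 is strictly dominated by row day 2 (-1>-4, -3>-6, -8>-12, -3>-8); eliminate day 1.
Column day 2 is strictly dominated by day 3 for the inspectee (-8<-3, -3<-2); eliminate day 2.
Row day 2 is strictly dominated by row day 3 (1>-1, -3>-8, -1>-3); eliminate day 2.
Column day 1 is strictly dominated by day 3 for the inspectee (-3<1); eliminate day 1.
Column day 4 is strictly dominated by day 3 for the inspectee (-3<-1); eliminate day 4.
Only (day 3, day 3) remains, with payoff -3.

-3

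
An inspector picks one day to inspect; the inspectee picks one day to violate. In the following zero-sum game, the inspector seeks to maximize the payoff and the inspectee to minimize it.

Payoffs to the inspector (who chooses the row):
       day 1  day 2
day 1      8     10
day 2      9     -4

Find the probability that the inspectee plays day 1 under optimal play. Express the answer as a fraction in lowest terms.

14/15

Row minima are 8 and -4, so the inspector's maximin is 8; column maxima are 9 and 10, so the inspectee's minimax is 9. These differ, so the equilibrium is in mixed strategies.
Let the inspectee play day 1 with probability q. The inspector is indifferent when 8q + 10(1−q) = 9q − 4(1−q), giving q = 14/15.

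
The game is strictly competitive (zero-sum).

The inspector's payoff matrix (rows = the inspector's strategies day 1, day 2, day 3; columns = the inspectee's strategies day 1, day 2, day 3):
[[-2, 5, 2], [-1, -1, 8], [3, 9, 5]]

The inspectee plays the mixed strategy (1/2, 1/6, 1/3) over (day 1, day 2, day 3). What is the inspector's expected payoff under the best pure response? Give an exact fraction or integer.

14/3

day 1: (-2)·(1/2) + (5)·(1/6) + (2)·(1/3) = 1/2.
day 2: (-1)·(1/2) + (-1)·(1/6) + (8)·(1/3) = 2.
day 3: (3)·(1/2) + (9)·(1/6) + (5)·(1/3) = 14/3.
The best pure response is day 3 with expected payoff 14/3.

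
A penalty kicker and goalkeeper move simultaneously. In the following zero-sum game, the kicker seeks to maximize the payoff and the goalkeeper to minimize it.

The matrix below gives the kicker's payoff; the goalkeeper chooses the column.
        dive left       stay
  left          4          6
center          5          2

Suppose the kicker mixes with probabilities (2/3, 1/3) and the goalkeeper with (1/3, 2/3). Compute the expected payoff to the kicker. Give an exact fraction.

41/9

Against (1/3, 2/3), each row's expected payoff is left: 16/3; center: 3.
Taking the (2/3, 1/3)-weighted average: (2/3)·(16/3) + (1/3)·(3) = 41/9.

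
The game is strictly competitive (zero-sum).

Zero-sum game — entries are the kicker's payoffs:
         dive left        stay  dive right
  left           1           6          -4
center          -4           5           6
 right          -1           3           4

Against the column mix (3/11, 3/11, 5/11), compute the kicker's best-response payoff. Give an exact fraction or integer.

left: (1)·(3/11) + (6)·(3/11) + (-4)·(5/11) = 1/11.
center: (-4)·(3/11) + (5)·(3/11) + (6)·(5/11) = 3.
right: (-1)·(3/11) + (3)·(3/11) + (4)·(5/11) = 26/11.
The best pure response is center with expected payoff 3.

3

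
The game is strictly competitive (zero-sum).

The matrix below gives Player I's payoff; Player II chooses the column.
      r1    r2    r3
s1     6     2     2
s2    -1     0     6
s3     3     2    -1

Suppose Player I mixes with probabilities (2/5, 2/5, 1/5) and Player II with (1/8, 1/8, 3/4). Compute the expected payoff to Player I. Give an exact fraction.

Against (1/8, 1/8, 3/4), each row's expected payoff is s1: 5/2; s2: 35/8; s3: -1/8.
Taking the (2/5, 2/5, 1/5)-weighted average: (2/5)·(5/2) + (2/5)·(35/8) + (1/5)·(-1/8) = 109/40.

109/40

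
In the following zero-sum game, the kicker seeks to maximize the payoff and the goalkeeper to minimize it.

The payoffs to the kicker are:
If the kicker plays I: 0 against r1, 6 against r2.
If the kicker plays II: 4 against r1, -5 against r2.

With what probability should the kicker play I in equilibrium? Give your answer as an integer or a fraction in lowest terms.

3/5

Row minima are 0 and -5, so the kicker's maximin is 0; column maxima are 4 and 6, so the goalkeeper's minimax is 4. These differ, so the equilibrium is in mixed strategies.
Let the kicker play I with probability p. The goalkeeper is indifferent when 4(1−p) = 6p − 5(1−p), giving p = 3/5.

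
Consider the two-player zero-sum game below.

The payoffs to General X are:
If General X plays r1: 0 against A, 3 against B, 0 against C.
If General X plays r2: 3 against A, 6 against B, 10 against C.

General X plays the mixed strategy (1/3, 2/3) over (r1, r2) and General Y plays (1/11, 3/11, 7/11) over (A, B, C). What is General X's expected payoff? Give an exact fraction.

Against (1/11, 3/11, 7/11), each row's expected payoff is r1: 9/11; r2: 91/11.
Taking the (1/3, 2/3)-weighted average: (1/3)·(9/11) + (2/3)·(91/11) = 191/33.

191/33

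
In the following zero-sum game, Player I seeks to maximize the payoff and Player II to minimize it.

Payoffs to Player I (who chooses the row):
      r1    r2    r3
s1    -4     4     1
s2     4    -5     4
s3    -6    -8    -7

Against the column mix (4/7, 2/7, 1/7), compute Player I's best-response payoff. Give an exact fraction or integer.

s1: (-4)·(4/7) + (4)·(2/7) + (1)·(1/7) = -1.
s2: (4)·(4/7) + (-5)·(2/7) + (4)·(1/7) = 10/7.
s3: (-6)·(4/7) + (-8)·(2/7) + (-7)·(1/7) = -47/7.
The best pure response is s2 with expected payoff 10/7.

10/7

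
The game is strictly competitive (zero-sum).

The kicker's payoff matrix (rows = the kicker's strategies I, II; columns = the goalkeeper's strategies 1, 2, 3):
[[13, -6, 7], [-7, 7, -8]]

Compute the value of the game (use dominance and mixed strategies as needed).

1/28

Column 1 is strictly dominated by 3 for the goalkeeper (it gives the kicker more in every row).
The remaining 2×2 game on (I, II) × (2, 3) has no saddle point. Let the kicker play I with probability p; indifference gives −6p + 7(1−p) = 7p − 8(1−p), so p = 15/28.
Similarly the goalkeeper's optimal q on 2 is 15/28, and the value is -6·(15/28) + (7)·(13/28) = 1/28.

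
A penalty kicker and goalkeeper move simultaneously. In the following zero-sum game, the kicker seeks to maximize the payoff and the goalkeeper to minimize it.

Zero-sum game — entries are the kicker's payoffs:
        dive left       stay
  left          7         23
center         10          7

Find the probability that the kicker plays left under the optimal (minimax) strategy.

Row minima are 7 and 7, so the kicker's maximin is 7; column maxima are 10 and 23, so the goalkeeper's minimax is 10. These differ, so the equilibrium is in mixed strategies.
Let the kicker play left with probability p. The goalkeeper is indifferent when 7p + 10(1−p) = 23p + 7(1−p), giving p = 3/19.

3/19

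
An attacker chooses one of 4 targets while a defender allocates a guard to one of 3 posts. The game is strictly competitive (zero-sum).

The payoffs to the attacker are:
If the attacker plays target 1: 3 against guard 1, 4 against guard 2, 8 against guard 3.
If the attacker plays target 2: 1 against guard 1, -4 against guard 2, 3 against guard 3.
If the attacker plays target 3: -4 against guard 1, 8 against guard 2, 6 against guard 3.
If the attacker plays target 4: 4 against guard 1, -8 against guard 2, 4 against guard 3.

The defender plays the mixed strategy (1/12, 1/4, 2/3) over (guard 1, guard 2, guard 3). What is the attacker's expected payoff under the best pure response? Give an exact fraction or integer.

target 1: (3)·(1/12) + (4)·(1/4) + (8)·(2/3) = 79/12.
target 2: (1)·(1/12) + (-4)·(1/4) + (3)·(2/3) = 13/12.
target 3: (-4)·(1/12) + (8)·(1/4) + (6)·(2/3) = 17/3.
target 4: (4)·(1/12) + (-8)·(1/4) + (4)·(2/3) = 1.
The best pure response is target 1 with expected payoff 79/12.

79/12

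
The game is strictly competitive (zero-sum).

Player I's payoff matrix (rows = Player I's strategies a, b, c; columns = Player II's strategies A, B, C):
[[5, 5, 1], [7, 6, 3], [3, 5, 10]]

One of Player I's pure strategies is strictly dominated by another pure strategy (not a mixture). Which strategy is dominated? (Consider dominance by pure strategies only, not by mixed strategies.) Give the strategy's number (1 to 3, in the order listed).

1

Compare a with b: 7 > 5, 6 > 5, 3 > 1.
So b strictly dominates a for Player I; a is strictly dominated.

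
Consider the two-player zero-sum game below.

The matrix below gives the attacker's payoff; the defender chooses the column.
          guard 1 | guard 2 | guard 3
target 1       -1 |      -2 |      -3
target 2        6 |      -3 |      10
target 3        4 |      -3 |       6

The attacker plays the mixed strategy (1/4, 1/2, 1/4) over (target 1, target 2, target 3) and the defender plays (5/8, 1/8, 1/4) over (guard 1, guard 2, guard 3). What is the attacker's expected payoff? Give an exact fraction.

Against (5/8, 1/8, 1/4), each row's expected payoff is target 1: -13/8; target 2: 47/8; target 3: 29/8.
Taking the (1/4, 1/2, 1/4)-weighted average: (1/4)·(-13/8) + (1/2)·(47/8) + (1/4)·(29/8) = 55/16.

55/16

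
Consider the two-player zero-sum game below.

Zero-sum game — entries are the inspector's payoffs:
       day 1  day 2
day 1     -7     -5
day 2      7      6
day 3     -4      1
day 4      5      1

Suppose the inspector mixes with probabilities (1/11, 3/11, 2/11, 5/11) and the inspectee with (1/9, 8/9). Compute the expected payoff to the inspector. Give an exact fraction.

Against (1/9, 8/9), each row's expected payoff is day 1: -47/9; day 2: 55/9; day 3: 4/9; day 4: 13/9.
Taking the (1/11, 3/11, 2/11, 5/11)-weighted average: (1/11)·(-47/9) + (3/11)·(55/9) + (2/11)·(4/9) + (5/11)·(13/9) = 191/99.

191/99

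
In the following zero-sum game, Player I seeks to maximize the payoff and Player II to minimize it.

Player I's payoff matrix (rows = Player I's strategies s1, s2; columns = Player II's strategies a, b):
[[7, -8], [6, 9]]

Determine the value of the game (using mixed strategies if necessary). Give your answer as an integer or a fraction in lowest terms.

Row minima are -8 and 6, so Player I's maximin is 6; column maxima are 7 and 9, so Player II's minimax is 7. These differ, so the equilibrium is in mixed strategies.
Let Player I play s1 with probability p. Player II is indifferent when 7p + 6(1−p) = −8p + 9(1−p), giving p = 1/6.
Let Player II play a with probability q. Player I is indifferent when 7q − 8(1−q) = 6q + 9(1−q), giving q = 17/18.
The value is 7·(17/18) + (-8)·(1/18) = 37/6.

37/6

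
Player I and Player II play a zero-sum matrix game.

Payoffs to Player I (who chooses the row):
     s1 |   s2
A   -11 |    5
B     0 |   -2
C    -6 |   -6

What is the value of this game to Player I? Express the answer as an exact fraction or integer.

Row C is strictly dominated by row B, so Player I never plays it.
The remaining 2×2 game on (A, B) × (s1, s2) has no saddle point. Let Player I play A with probability p; indifference gives −11p = 5p − 2(1−p), so p = 1/9.
Similarly Player II's optimal q on s1 is 7/18, and the value is -11·(7/18) + (5)·(11/18) = -11/9.

-11/9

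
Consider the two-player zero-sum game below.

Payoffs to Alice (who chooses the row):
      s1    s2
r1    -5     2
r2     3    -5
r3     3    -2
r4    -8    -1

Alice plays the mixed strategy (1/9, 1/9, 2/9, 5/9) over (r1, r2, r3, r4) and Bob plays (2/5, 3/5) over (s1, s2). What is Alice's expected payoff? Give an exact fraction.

-12/5

Against (2/5, 3/5), each row's expected payoff is r1: -4/5; r2: -9/5; r3: 0; r4: -19/5.
Taking the (1/9, 1/9, 2/9, 5/9)-weighted average: (1/9)·(-4/5) + (1/9)·(-9/5) + (2/9)·(0) + (5/9)·(-19/5) = -12/5.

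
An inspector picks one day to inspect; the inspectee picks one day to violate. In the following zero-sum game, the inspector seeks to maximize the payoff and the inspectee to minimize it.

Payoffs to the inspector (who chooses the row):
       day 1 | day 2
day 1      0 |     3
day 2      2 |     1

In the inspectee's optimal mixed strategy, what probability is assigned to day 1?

1/2

Row minima are 0 and 1, so the inspector's maximin is 1; column maxima are 2 and 3, so the inspectee's minimax is 2. These differ, so the equilibrium is in mixed strategies.
Let the inspectee play day 1 with probability q. The inspector is indifferent when 3(1−q) = 2q + (1−q), giving q = 1/2.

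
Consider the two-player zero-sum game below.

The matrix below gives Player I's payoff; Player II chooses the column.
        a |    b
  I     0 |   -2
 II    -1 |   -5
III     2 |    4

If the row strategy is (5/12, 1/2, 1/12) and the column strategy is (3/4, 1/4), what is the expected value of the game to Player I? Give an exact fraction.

Against (3/4, 1/4), each row's expected payoff is I: -1/2; II: -2; III: 5/2.
Taking the (5/12, 1/2, 1/12)-weighted average: (5/12)·(-1/2) + (1/2)·(-2) + (1/12)·(5/2) = -1.

-1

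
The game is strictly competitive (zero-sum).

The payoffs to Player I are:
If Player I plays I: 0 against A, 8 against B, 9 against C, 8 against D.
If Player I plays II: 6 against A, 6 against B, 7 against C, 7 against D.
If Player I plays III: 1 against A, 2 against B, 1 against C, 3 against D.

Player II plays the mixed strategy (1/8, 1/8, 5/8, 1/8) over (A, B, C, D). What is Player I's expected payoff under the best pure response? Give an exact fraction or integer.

61/8

I: (0)·(1/8) + (8)·(1/8) + (9)·(5/8) + (8)·(1/8) = 61/8.
II: (6)·(1/8) + (6)·(1/8) + (7)·(5/8) + (7)·(1/8) = 27/4.
III: (1)·(1/8) + (2)·(1/8) + (1)·(5/8) + (3)·(1/8) = 11/8.
The best pure response is I with expected payoff 61/8.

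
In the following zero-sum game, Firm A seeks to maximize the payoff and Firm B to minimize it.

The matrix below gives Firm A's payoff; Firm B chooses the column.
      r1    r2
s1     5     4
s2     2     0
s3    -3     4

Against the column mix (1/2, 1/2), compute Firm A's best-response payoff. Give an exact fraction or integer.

s1: (5)·(1/2) + (4)·(1/2) = 9/2.
s2: (2)·(1/2) + (0)·(1/2) = 1.
s3: (-3)·(1/2) + (4)·(1/2) = 1/2.
The best pure response is s1 with expected payoff 9/2.

9/2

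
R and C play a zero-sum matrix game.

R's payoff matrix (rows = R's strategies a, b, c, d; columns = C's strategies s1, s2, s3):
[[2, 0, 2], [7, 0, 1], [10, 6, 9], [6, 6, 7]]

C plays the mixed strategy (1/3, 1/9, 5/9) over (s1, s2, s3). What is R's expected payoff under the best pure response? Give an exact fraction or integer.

9

a: (2)·(1/3) + (0)·(1/9) + (2)·(5/9) = 16/9.
b: (7)·(1/3) + (0)·(1/9) + (1)·(5/9) = 26/9.
c: (10)·(1/3) + (6)·(1/9) + (9)·(5/9) = 9.
d: (6)·(1/3) + (6)·(1/9) + (7)·(5/9) = 59/9.
The best pure response is c with expected payoff 9.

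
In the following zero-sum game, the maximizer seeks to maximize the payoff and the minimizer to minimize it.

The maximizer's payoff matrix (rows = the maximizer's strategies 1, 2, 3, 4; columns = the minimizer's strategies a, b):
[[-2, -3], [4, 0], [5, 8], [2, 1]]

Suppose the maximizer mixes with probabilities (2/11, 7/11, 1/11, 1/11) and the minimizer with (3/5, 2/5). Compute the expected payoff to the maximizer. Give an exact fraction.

Against (3/5, 2/5), each row's expected payoff is 1: -12/5; 2: 12/5; 3: 31/5; 4: 8/5.
Taking the (2/11, 7/11, 1/11, 1/11)-weighted average: (2/11)·(-12/5) + (7/11)·(12/5) + (1/11)·(31/5) + (1/11)·(8/5) = 9/5.

9/5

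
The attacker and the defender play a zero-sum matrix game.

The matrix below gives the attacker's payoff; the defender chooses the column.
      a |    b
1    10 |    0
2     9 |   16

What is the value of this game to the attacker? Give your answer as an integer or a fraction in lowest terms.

160/17

Row minima are 0 and 9, so the attacker's maximin is 9; column maxima are 10 and 16, so the defender's minimax is 10. These differ, so the equilibrium is in mixed strategies.
Let the attacker play 1 with probability p. The defender is indifferent when 10p + 9(1−p) = 16(1−p), giving p = 7/17.
Let the defender play a with probability q. The attacker is indifferent when 10q = 9q + 16(1−q), giving q = 16/17.
The value is 10·(16/17) + (0)·(1/17) = 160/17.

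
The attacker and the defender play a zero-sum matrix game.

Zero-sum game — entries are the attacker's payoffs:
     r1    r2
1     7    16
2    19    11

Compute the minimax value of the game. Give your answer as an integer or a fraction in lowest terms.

227/17

Row minima are 7 and 11, so the attacker's maximin is 11; column maxima are 19 and 16, so the defender's minimax is 16. These differ, so the equilibrium is in mixed strategies.
Let the attacker play 1 with probability p. The defender is indifferent when 7p + 19(1−p) = 16p + 11(1−p), giving p = 8/17.
Let the defender play r1 with probability q. The attacker is indifferent when 7q + 16(1−q) = 19q + 11(1−q), giving q = 5/17.
The value is 7·(5/17) + (16)·(12/17) = 227/17.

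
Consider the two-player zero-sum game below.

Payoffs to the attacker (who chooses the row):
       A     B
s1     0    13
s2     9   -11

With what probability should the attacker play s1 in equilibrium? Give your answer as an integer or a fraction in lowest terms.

Row minima are 0 and -11, so the attacker's maximin is 0; column maxima are 9 and 13, so the defender's minimax is 9. These differ, so the equilibrium is in mixed strategies.
Let the attacker play s1 with probability p. The defender is indifferent when 9(1−p) = 13p − 11(1−p), giving p = 20/33.

20/33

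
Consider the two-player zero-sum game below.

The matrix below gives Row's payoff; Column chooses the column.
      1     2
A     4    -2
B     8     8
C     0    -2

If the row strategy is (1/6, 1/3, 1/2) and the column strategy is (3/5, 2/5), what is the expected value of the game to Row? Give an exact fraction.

Against (3/5, 2/5), each row's expected payoff is A: 8/5; B: 8; C: -4/5.
Taking the (1/6, 1/3, 1/2)-weighted average: (1/6)·(8/5) + (1/3)·(8) + (1/2)·(-4/5) = 38/15.

38/15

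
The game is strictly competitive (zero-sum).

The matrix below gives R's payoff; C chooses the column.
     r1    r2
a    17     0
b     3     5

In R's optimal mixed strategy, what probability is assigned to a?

Row minima are 0 and 3, so R's maximin is 3; column maxima are 17 and 5, so C's minimax is 5. These differ, so the equilibrium is in mixed strategies.
Let R play a with probability p. C is indifferent when 17p + 3(1−p) = 5(1−p), giving p = 2/19.

2/19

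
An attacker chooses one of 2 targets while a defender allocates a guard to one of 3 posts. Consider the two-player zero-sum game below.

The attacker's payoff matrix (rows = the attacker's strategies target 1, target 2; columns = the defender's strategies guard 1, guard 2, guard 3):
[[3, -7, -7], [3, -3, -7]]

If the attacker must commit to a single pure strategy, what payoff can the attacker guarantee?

-7

The worst-case payoff for each row is target 1: -7, target 2: -7.
The best of these is -7.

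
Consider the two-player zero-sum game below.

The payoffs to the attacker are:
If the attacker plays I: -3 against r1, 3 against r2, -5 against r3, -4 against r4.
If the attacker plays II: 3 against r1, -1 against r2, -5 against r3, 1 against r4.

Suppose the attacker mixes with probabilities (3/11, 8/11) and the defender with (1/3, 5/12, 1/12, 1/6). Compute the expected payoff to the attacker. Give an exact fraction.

Against (1/3, 5/12, 1/12, 1/6), each row's expected payoff is I: -5/6; II: 1/3.
Taking the (3/11, 8/11)-weighted average: (3/11)·(-5/6) + (8/11)·(1/3) = 1/66.

1/66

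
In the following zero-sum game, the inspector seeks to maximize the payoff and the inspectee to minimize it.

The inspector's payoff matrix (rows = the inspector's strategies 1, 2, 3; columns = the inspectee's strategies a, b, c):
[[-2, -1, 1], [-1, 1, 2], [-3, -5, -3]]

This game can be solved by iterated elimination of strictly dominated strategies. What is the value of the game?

Row 1 is strictly dominated by row 2 (-1>-2, 1>-1, 2>1); eliminate 1.
Column c is strictly dominated by b for the inspectee (1<2, -5<-3); eliminate c.
Row 3 is strictly dominated by row 2 (-1>-3, 1>-5); eliminate 3.
Column b is strictly dominated by a for the inspectee (-1<1); eliminate b.
Only (2, a) remains, with payoff -1.

-1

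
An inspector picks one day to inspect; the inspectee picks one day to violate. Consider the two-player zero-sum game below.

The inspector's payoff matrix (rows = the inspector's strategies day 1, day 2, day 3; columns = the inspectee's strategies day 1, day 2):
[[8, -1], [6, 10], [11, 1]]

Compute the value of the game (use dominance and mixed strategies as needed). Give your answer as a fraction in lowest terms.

Row day 1 is strictly dominated by row day 3, so the inspector never plays it.
The remaining 2×2 game on (day 2, day 3) × (day 1, day 2) has no saddle point. Let the inspector play day 2 with probability p; indifference gives 6p + 11(1−p) = 10p + (1−p), so p = 5/7.
Similarly the inspectee's optimal q on day 1 is 9/14, and the value is 6·(9/14) + (10)·(5/14) = 52/7.

52/7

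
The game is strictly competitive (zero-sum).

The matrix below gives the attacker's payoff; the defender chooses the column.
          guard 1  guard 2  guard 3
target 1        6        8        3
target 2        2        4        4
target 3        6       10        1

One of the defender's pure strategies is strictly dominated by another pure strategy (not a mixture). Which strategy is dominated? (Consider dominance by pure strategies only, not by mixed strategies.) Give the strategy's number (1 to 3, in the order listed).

2

The defender prefers columns that give the attacker less. Compare guard 2 with guard 1: 6 < 8, 2 < 4, 6 < 10.
So guard 1 strictly dominates guard 2 for the defender; guard 2 is strictly dominated.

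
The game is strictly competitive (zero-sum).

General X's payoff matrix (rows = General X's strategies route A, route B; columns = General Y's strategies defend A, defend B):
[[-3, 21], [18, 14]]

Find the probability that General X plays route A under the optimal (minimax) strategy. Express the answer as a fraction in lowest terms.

Row minima are -3 and 14, so General X's maximin is 14; column maxima are 18 and 21, so General Y's minimax is 18. These differ, so the equilibrium is in mixed strategies.
Let General X play route A with probability p. General Y is indifferent when −3p + 18(1−p) = 21p + 14(1−p), giving p = 1/7.

1/7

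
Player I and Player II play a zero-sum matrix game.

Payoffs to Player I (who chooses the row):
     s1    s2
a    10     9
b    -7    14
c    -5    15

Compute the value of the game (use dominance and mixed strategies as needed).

Row b is strictly dominated by row c, so Player I never plays it.
The remaining 2×2 game on (a, c) × (s1, s2) has no saddle point. Let Player I play a with probability p; indifference gives 10p − 5(1−p) = 9p + 15(1−p), so p = 20/21.
Similarly Player II's optimal q on s1 is 2/7, and the value is 10·(2/7) + (9)·(5/7) = 65/7.

65/7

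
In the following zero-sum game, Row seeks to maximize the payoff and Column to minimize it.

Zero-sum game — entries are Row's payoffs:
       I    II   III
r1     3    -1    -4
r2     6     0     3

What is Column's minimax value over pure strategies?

The worst case (largest entry) in each column is I: 6, II: 0, III: 3.
The best (smallest) of these is 0.

0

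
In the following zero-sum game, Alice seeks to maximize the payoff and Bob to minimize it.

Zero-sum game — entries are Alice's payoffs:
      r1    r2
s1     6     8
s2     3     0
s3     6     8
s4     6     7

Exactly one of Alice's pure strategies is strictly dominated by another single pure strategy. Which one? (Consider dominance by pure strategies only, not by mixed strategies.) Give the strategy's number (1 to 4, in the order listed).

Compare s2 with s1: 6 > 3, 8 > 0.
So s1 strictly dominates s2 for Alice; s2 is strictly dominated.

2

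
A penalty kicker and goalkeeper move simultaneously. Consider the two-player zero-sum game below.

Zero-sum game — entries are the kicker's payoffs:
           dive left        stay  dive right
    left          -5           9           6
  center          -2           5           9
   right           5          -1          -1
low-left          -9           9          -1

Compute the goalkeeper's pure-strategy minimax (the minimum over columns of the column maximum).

The worst case (largest entry) in each column is dive left: 5, stay: 9, dive right: 9.
The best (smallest) of these is 5.

5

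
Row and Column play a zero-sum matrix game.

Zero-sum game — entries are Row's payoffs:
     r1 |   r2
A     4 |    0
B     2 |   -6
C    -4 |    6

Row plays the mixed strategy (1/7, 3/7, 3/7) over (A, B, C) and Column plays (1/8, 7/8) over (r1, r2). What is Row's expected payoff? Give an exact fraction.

-1/28

Against (1/8, 7/8), each row's expected payoff is A: 1/2; B: -5; C: 19/4.
Taking the (1/7, 3/7, 3/7)-weighted average: (1/7)·(1/2) + (3/7)·(-5) + (3/7)·(19/4) = -1/28.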